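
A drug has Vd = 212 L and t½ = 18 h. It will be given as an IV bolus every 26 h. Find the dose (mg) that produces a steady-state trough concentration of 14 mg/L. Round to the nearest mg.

τ/t½ = 26/18 ≈ 1.4444, so f = (1/2)^(26/18) ≈ 0.367434.
Cmin,ss = (D/Vd)·f/(1−f), so D = Cmin,ss·Vd·(1−f)/f.
D = 14 × 212 × (1−f)/f ≈ 14 × 212 × 1.72158 ≈ 5109.65 mg.

5110 mg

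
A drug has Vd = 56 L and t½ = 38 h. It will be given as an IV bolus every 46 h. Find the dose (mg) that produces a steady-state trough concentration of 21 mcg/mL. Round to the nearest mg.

1546 mg

τ/t½ = 46/38 ≈ 1.2105, so f = (1/2)^(46/38) ≈ 0.432111.
Cmin,ss = (D/Vd)·f/(1−f), so D = Cmin,ss·Vd·(1−f)/f.
D = 21 × 56 × (1−f)/f ≈ 21 × 56 × 1.31422 ≈ 1545.52 mg.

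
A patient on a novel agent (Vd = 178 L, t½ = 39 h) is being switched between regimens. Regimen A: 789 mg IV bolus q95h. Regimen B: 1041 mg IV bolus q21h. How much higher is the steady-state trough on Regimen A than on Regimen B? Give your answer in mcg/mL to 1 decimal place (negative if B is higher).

Regimen A: f = (1/2)^(95/39) ≈ 0.1848; Cmin,ss = (789/178)·f/(1−f) ≈ 1.005 mcg/mL.
Regimen B: f = (1/2)^(21/39) ≈ 0.6885; Cmin,ss = (1041/178)·f/(1−f) ≈ 12.926 mcg/mL.
Difference ≈ 1.005 − 12.926 ≈ -11.921 mcg/mL.

-11.9 mcg/mL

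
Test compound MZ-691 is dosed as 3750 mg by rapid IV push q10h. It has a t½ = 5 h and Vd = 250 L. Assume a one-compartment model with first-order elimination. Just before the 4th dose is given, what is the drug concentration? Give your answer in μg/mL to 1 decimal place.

4.9 μg/mL

f = (1/2)^(τ/t½) = (1/2)^(10/5) ≈ 0.2500.
C₀ = D/Vd = 3750/250 ≈ 15.000 μg/mL.
Before the 4th dose, 3 doses have been given. Superposition: Cmin = C₀·(f + f² + … + f^3).
≈ 15.000 × (0.2500 + 0.0625 + 0.0156) ≈ 15.000 × 0.3281 ≈ 4.921 μg/mL.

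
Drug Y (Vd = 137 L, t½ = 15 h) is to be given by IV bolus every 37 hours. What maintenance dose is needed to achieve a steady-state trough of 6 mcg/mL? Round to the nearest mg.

τ/t½ = 37/15 ≈ 2.4667, so f = (1/2)^(37/15) ≈ 0.180909.
Cmin,ss = (D/Vd)·f/(1−f), so D = Cmin,ss·Vd·(1−f)/f.
D = 6 × 137 × (1−f)/f ≈ 6 × 137 × 4.52764 ≈ 3721.72 mg.

3722 mg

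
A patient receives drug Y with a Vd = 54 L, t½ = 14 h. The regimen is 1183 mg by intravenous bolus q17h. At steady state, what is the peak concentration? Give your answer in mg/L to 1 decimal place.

38.5 mg/L

Over one 17-h interval, 17/14 ≈ 1.2143 half-lives elapse, leaving f ≈ 0.4310 of each dose.
Accumulation ratio R = 1/(1 − f) ≈ 1/0.5690 ≈ 1.7575.
Each bolus raises the concentration by D/Vd = 1183/54 ≈ 21.907 mg/L.
Steady-state peak Cmax,ss = C₀·R ≈ 21.907 × 1.7575 ≈ 38.502 mg/L.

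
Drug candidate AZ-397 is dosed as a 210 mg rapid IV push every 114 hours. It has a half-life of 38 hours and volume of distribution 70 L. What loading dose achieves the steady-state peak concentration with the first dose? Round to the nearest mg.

f = (1/2)^(114/38) ≈ 0.125000; accumulation ratio R = 1/(1−f) ≈ 1.14286.
Loading dose to hit Cmax,ss on first dose: D_load = D_maint·R ≈ 210 × 1.14286 ≈ 240.00 mg.

240 mg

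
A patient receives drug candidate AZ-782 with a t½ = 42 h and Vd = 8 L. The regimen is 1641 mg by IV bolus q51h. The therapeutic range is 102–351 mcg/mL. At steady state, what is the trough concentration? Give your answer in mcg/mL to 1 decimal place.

τ/t½ = 51/42 ≈ 1.2143, so fraction remaining f = (1/2)^(51/42) ≈ 0.4310.
Accumulation ratio R = 1/(1 − f) ≈ 1/0.5690 ≈ 1.7575.
Single-dose peak C₀ = D/Vd = 1641/8 ≈ 205.125 mcg/mL.
Cmax,ss = C₀/(1 − f) ≈ 205.125/0.5690 ≈ 360.501 mcg/mL.
Steady-state trough Cmin,ss = Cmax,ss·f ≈ 360.501 × 0.4310 ≈ 155.376 mcg/mL.
Trough 155.4 mcg/mL vs MEC 102 mcg/mL: adequate.

155.4 mcg/mL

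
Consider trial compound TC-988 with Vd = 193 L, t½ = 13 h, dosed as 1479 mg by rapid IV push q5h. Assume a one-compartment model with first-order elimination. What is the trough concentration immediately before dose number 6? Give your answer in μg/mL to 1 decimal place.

18.5 μg/mL

f = (1/2)^(τ/t½) = (1/2)^(5/13) ≈ 0.7660.
C₀ = D/Vd = 1479/193 ≈ 7.663 μg/mL.
Before the 6th dose, 5 doses have been given. Superposition: Cmin = C₀·(f + f² + … + f^5).
≈ 7.663 × (0.7660 + 0.5868 + 0.4495 + 0.3443 + 0.2637) ≈ 7.663 × 2.4103 ≈ 18.470 μg/mL.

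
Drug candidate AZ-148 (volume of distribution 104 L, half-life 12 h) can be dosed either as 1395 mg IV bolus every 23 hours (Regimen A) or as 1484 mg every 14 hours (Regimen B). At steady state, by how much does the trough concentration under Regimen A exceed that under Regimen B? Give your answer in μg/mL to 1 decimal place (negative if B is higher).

Regimen A: f = (1/2)^(23/12) ≈ 0.2649; Cmin,ss = (1395/104)·f/(1−f) ≈ 4.834 μg/mL.
Regimen B: f = (1/2)^(14/12) ≈ 0.4454; Cmin,ss = (1484/104)·f/(1−f) ≈ 11.460 μg/mL.
Difference ≈ 4.834 − 11.460 ≈ -6.626 μg/mL.

-6.6 μg/mL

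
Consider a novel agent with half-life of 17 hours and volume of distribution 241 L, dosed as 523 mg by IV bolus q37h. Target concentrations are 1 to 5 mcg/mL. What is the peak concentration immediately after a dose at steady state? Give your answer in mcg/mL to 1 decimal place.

2.8 mcg/mL

k = ln2/t½ = ln2/17 ≈ 0.040773 h⁻¹; fraction remaining f = e^(−kτ) = e^(−0.040773×37) ≈ 0.2212.
Accumulation ratio R = 1/(1 − f) ≈ 1/0.7788 ≈ 1.2840.
Single-dose peak C₀ = D/Vd = 523/241 ≈ 2.170 mcg/mL.
Steady-state peak Cmax,ss = C₀·R ≈ 2.170 × 1.2840 ≈ 2.786 mcg/mL.
Peak 2.8 mcg/mL vs MTC 5 mcg/mL: below toxic threshold.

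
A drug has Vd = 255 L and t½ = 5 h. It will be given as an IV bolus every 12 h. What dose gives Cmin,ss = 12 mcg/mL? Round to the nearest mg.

13091 mg

τ/t½ = 12/5 ≈ 2.4, so f = (1/2)^(12/5) ≈ 0.189465.
Cmin,ss = (D/Vd)·f/(1−f), so D = Cmin,ss·Vd·(1−f)/f.
D = 12 × 255 × (1−f)/f ≈ 12 × 255 × 4.27802 ≈ 13090.74 mg.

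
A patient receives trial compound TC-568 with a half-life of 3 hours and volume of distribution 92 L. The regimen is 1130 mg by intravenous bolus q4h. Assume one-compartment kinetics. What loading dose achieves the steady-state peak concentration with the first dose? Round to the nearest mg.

1873 mg

f = (1/2)^(4/3) ≈ 0.396850; accumulation ratio R = 1/(1−f) ≈ 1.65796.
Loading dose to hit Cmax,ss on first dose: D_load = D_maint·R ≈ 1130 × 1.65796 ≈ 1873.49 mg.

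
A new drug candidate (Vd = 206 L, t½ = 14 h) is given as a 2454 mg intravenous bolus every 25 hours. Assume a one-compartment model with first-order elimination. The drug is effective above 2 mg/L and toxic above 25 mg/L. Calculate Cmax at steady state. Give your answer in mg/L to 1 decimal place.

16.8 mg/L

k = ln2/t½ = ln2/14 ≈ 0.049511 h⁻¹; fraction remaining f = e^(−kτ) = e^(−0.049511×25) ≈ 0.2900.
Accumulation ratio R = 1/(1 − f) ≈ 1/0.7100 ≈ 1.4085.
Each bolus raises the concentration by D/Vd = 2454/206 ≈ 11.913 mg/L.
Steady-state peak Cmax,ss = C₀·R ≈ 11.913 × 1.4085 ≈ 16.779 mg/L.
Peak 16.8 mg/L vs MTC 25 mg/L: below toxic threshold.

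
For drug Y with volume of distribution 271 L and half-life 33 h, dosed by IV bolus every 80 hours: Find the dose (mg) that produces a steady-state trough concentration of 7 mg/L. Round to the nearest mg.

τ/t½ = 80/33 ≈ 2.4242, so f = (1/2)^(80/33) ≈ 0.186307.
Cmin,ss = (D/Vd)·f/(1−f), so D = Cmin,ss·Vd·(1−f)/f.
D = 7 × 271 × (1−f)/f ≈ 7 × 271 × 4.36748 ≈ 8285.11 mg.

8285 mg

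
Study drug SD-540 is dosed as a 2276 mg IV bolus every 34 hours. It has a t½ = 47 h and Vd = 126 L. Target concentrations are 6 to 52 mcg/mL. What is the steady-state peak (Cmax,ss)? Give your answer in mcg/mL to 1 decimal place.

45.8 mcg/mL

Over one 34-h interval, 34/47 ≈ 0.7234 half-lives elapse, leaving f ≈ 0.6057 of each dose.
Accumulation ratio R = 1/(1 − f) ≈ 1/0.3943 ≈ 2.5361.
Single-dose peak C₀ = D/Vd = 2276/126 ≈ 18.063 mcg/mL.
Cmax,ss = C₀/(1 − f) ≈ 18.063/0.3943 ≈ 45.810 mcg/mL.
Peak 45.8 mcg/mL vs MTC 52 mcg/mL: below toxic threshold.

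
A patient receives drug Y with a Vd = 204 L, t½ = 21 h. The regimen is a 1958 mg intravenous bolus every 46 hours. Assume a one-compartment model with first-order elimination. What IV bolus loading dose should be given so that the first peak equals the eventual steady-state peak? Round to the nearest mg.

2507 mg

f = (1/2)^(46/21) ≈ 0.219079; accumulation ratio R = 1/(1−f) ≈ 1.28054.
Loading dose to hit Cmax,ss on first dose: D_load = D_maint·R ≈ 1958 × 1.28054 ≈ 2507.30 mg.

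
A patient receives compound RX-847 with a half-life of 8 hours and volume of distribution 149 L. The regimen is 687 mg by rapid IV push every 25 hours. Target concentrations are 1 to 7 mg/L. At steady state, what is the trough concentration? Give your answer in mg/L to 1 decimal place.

k = ln2/t½ = ln2/8 ≈ 0.086643 h⁻¹; fraction remaining f = e^(−kτ) = e^(−0.086643×25) ≈ 0.1146.
At steady state, accumulation factor R = 1/(1 − e^(−kτ)) ≈ 1.1294.
Single-dose peak C₀ = D/Vd = 687/149 ≈ 4.611 mg/L.
Cmax,ss = C₀/(1 − f) ≈ 4.611/0.8854 ≈ 5.208 mg/L.
One interval later, Cmin,ss = Cmax,ss·e^(−kτ) ≈ 5.208 × 0.1146 ≈ 0.597 mg/L.
Trough 0.6 mg/L vs MEC 1 mg/L: subtherapeutic.

0.6 mg/L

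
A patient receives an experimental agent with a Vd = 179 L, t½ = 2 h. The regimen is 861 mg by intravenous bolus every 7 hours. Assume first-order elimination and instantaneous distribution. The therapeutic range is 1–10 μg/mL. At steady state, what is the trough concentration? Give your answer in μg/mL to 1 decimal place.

Over one 7-h interval, 7/2 ≈ 3.5 half-lives elapse, leaving f ≈ 0.0884 of each dose.
Single-dose peak C₀ = D/Vd = 861/179 ≈ 4.810 μg/mL.
Steady-state trough Cmin,ss = C₀·f/(1−f) ≈ 4.810 × 0.0884/0.9116 ≈ 0.466 μg/mL.
Trough 0.5 μg/mL vs MEC 1 μg/mL: subtherapeutic.

0.5 μg/mL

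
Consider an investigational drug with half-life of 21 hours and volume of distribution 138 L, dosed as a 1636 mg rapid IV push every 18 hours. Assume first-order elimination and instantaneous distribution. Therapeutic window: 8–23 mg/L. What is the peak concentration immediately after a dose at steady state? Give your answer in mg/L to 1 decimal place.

τ/t½ = 18/21 ≈ 0.85714, so fraction remaining f = (1/2)^(18/21) ≈ 0.5520.
At steady state, accumulation factor R = 1/(1 − e^(−kτ)) ≈ 2.2321.
Each bolus raises the concentration by D/Vd = 1636/138 ≈ 11.855 mg/L.
Cmax,ss = C₀/(1 − f) ≈ 11.855/0.4480 ≈ 26.462 mg/L.
Peak 26.5 mg/L vs MTC 23 mg/L: exceeds toxic threshold.

26.5 mg/L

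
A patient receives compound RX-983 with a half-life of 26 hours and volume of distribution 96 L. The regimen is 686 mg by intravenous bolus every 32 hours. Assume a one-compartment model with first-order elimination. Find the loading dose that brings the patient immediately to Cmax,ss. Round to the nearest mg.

1195 mg

f = (1/2)^(32/26) ≈ 0.426090; accumulation ratio R = 1/(1−f) ≈ 1.74243.
Loading dose to hit Cmax,ss on first dose: D_load = D_maint·R ≈ 686 × 1.74243 ≈ 1195.31 mg.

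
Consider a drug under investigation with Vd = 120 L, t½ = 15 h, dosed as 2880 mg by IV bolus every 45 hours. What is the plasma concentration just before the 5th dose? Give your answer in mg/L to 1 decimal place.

3.4 mg/L

f = (1/2)^(τ/t½) = (1/2)^(45/15) ≈ 0.1250.
C₀ = D/Vd = 2880/120 ≈ 24.000 mg/L.
Before the 5th dose, 4 doses have been given. Superposition: Cmin = C₀·(f + f² + … + f^4).
≈ 24.000 × (0.1250 + 0.0156 + 0.0020 + 0.0002) ≈ 24.000 × 0.1428 ≈ 3.427 mg/L.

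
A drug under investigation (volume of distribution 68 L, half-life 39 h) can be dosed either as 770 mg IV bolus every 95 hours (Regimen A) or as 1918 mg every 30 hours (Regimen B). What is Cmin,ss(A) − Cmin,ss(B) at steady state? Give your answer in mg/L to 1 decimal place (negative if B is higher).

-37.5 mg/L

Regimen A: f = (1/2)^(95/39) ≈ 0.1848; Cmin,ss = (770/68)·f/(1−f) ≈ 2.567 mg/L.
Regimen B: f = (1/2)^(30/39) ≈ 0.5867; Cmin,ss = (1918/68)·f/(1−f) ≈ 40.040 mg/L.
Difference ≈ 2.567 − 40.040 ≈ -37.473 mg/L.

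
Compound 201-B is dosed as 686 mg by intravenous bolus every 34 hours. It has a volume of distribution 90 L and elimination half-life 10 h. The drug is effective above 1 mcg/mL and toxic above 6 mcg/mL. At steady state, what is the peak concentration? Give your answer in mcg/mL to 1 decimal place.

8.4 mcg/mL

Over one 34-h interval, 34/10 ≈ 3.4 half-lives elapse, leaving f ≈ 0.0947 of each dose.
Accumulation ratio R = 1/(1 − f) ≈ 1/0.9053 ≈ 1.1046.
Single-dose peak C₀ = D/Vd = 686/90 ≈ 7.622 mcg/mL.
Cmax,ss = C₀/(1 − f) ≈ 7.622/0.9053 ≈ 8.419 mcg/mL.
Peak 8.4 mcg/mL vs MTC 6 mcg/mL: exceeds toxic threshold.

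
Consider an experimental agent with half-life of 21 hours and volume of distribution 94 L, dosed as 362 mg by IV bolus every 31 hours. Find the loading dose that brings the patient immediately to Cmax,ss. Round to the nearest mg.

f = (1/2)^(31/21) ≈ 0.359437; accumulation ratio R = 1/(1−f) ≈ 1.56113.
Loading dose to hit Cmax,ss on first dose: D_load = D_maint·R ≈ 362 × 1.56113 ≈ 565.13 mg.

565 mg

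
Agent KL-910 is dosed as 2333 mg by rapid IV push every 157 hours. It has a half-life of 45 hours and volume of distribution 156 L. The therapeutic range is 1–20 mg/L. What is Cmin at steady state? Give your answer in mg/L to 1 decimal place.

1.5 mg/L

Over one 157-h interval, 157/45 ≈ 3.4889 half-lives elapse, leaving f ≈ 0.0891 of each dose.
At steady state, accumulation factor R = 1/(1 − e^(−kτ)) ≈ 1.0978.
Single-dose peak C₀ = D/Vd = 2333/156 ≈ 14.955 mg/L.
Steady-state peak Cmax,ss = C₀·R ≈ 14.955 × 1.0978 ≈ 16.418 mg/L.
One interval later, Cmin,ss = Cmax,ss·e^(−kτ) ≈ 16.418 × 0.0891 ≈ 1.463 mg/L.
Trough 1.5 mg/L vs MEC 1 mg/L: adequate.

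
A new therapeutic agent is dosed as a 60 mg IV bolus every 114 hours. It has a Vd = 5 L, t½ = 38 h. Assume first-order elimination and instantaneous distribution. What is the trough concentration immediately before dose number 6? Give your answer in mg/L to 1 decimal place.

1.7 mg/L

f = (1/2)^(τ/t½) = (1/2)^(114/38) ≈ 0.1250.
C₀ = D/Vd = 60/5 ≈ 12.000 mg/L.
Before the 6th dose, 5 doses have been given. Superposition: Cmin = C₀·(f + f² + … + f^5).
≈ 12.000 × (0.1250 + 0.0156 + 0.0020 + 0.0002 + 0.0000) ≈ 12.000 × 0.1428 ≈ 1.714 mg/L.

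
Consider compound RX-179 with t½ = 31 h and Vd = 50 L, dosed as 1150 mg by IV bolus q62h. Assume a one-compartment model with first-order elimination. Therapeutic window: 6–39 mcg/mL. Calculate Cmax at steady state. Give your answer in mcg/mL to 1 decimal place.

The dosing interval is 2 half-lives, so f = 2^(−2) = 0.25.
Accumulation ratio R = 1/(1 − f) = 1/0.75 = 4/3.
Single-dose peak C₀ = D/Vd = 1150/50 = 23 mcg/mL.
Steady-state peak Cmax,ss = C₀·R = 23 × 4/3 ≈ 30.667 mcg/mL.
Peak 30.7 mcg/mL vs MTC 39 mcg/mL: below toxic threshold.

30.7 mcg/mL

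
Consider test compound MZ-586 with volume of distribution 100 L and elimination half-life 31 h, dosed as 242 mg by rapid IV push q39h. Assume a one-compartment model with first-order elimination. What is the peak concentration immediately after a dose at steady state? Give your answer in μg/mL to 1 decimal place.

4.2 μg/mL

τ/t½ = 39/31 ≈ 1.2581, so fraction remaining f = (1/2)^(39/31) ≈ 0.4181.
Accumulation ratio R = 1/(1 − f) ≈ 1/0.5819 ≈ 1.7185.
Single-dose peak C₀ = D/Vd = 242/100 ≈ 2.420 μg/mL.
Steady-state peak Cmax,ss = C₀·R ≈ 2.420 × 1.7185 ≈ 4.159 μg/mL.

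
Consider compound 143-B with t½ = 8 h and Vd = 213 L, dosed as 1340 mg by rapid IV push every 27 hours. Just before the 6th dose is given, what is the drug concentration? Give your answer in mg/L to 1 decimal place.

f = (1/2)^(τ/t½) = (1/2)^(27/8) ≈ 0.0964.
C₀ = D/Vd = 1340/213 ≈ 6.291 mg/L.
Before the 6th dose, 5 doses have been given. Superposition: Cmin = C₀·(f + f² + … + f^5).
≈ 6.291 × (0.0964 + 0.0093 + 0.0009 + 0.0001 + 0.0000) ≈ 6.291 × 0.1067 ≈ 0.671 mg/L.

0.7 mg/L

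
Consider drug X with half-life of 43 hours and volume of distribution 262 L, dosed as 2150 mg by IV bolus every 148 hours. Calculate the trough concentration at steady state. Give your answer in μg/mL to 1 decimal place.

Over one 148-h interval, 148/43 ≈ 3.4419 half-lives elapse, leaving f ≈ 0.0920 of each dose.
At steady state, accumulation factor R = 1/(1 − e^(−kτ)) ≈ 1.1013.
Each bolus raises the concentration by D/Vd = 2150/262 ≈ 8.206 μg/mL.
Cmax,ss = C₀/(1 − f) ≈ 8.206/0.9080 ≈ 9.037 μg/mL.
One interval later, Cmin,ss = Cmax,ss·e^(−kτ) ≈ 9.037 × 0.0920 ≈ 0.831 μg/mL.

0.8 μg/mL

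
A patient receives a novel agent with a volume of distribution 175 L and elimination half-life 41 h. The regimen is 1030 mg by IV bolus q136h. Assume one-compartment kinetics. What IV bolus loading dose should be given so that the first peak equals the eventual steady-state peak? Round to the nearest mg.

1145 mg

f = (1/2)^(136/41) ≈ 0.100337; accumulation ratio R = 1/(1−f) ≈ 1.11153.
Loading dose to hit Cmax,ss on first dose: D_load = D_maint·R ≈ 1030 × 1.11153 ≈ 1144.88 mg.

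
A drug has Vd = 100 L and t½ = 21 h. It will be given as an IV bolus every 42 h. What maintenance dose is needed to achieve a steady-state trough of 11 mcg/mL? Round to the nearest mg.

τ/t½ = 42/21 ≈ 2, so f = (1/2)^(42/21) ≈ 0.250000.
Cmin,ss = (D/Vd)·f/(1−f), so D = Cmin,ss·Vd·(1−f)/f.
D = 11 × 100 × (1−f)/f ≈ 11 × 100 × 3.00000 ≈ 3300.00 mg.

3300 mg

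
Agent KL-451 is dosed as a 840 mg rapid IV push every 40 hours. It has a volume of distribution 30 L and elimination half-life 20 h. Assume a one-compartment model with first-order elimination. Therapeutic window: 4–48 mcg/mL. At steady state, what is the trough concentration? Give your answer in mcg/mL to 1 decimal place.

τ = 40 h = 2 half-lives, so f = (1/2)^2 = 0.25.
At steady state, R = 1/(1 − 0.25) = 4/3.
Single-dose peak C₀ = D/Vd = 840/30 = 28 mcg/mL.
Steady-state peak Cmax,ss = C₀·R = 28 × 4/3 ≈ 37.333 mcg/mL.
Steady-state trough Cmin,ss = Cmax,ss·f ≈ 37.333 × 0.25 ≈ 9.333 mcg/mL.
Trough 9.3 mcg/mL vs MEC 4 mcg/mL: adequate.

9.3 mcg/mL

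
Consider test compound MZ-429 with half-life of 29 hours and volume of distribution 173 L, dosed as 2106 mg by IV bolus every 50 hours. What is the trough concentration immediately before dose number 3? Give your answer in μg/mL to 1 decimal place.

4.8 μg/mL

f = (1/2)^(τ/t½) = (1/2)^(50/29) ≈ 0.3027.
C₀ = D/Vd = 2106/173 ≈ 12.173 μg/mL.
Before the 3rd dose, 2 doses have been given. Superposition: Cmin = C₀·(f + f²).
≈ 12.173 × (0.3027 + 0.0916) ≈ 12.173 × 0.3943 ≈ 4.800 μg/mL.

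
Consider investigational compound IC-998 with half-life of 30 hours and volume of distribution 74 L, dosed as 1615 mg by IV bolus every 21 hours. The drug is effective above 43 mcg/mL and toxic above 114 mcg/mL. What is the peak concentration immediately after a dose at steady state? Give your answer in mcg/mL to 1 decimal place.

τ/t½ = 21/30 ≈ 0.7, so fraction remaining f = (1/2)^(21/30) ≈ 0.6156.
At steady state, accumulation factor R = 1/(1 − e^(−kτ)) ≈ 2.6015.
Single-dose peak C₀ = D/Vd = 1615/74 ≈ 21.824 mcg/mL.
Cmax,ss = C₀/(1 − f) ≈ 21.824/0.3844 ≈ 56.774 mcg/mL.
Peak 56.8 mcg/mL vs MTC 114 mcg/mL: below toxic threshold.

56.8 mcg/mL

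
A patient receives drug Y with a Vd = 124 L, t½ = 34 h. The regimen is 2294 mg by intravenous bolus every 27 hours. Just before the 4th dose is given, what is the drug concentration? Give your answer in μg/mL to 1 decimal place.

20.4 μg/mL

f = (1/2)^(τ/t½) = (1/2)^(27/34) ≈ 0.5767.
C₀ = D/Vd = 2294/124 ≈ 18.500 μg/mL.
Before the 4th dose, 3 doses have been given. Superposition: Cmin = C₀·(f + f² + … + f^3).
≈ 18.500 × (0.5767 + 0.3326 + 0.1918) ≈ 18.500 × 1.1011 ≈ 20.370 μg/mL.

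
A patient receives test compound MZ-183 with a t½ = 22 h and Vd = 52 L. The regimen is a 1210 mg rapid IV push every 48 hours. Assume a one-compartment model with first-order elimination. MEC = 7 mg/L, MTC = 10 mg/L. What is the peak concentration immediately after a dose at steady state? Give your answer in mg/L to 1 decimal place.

29.8 mg/L

k = ln2/t½ = ln2/22 ≈ 0.031507 h⁻¹; fraction remaining f = e^(−kτ) = e^(−0.031507×48) ≈ 0.2204.
At steady state, accumulation factor R = 1/(1 − e^(−kτ)) ≈ 1.2827.
Single-dose peak C₀ = D/Vd = 1210/52 ≈ 23.269 mg/L.
Cmax,ss = C₀/(1 − f) ≈ 23.269/0.7796 ≈ 29.847 mg/L.
Peak 29.8 mg/L vs MTC 10 mg/L: exceeds toxic threshold.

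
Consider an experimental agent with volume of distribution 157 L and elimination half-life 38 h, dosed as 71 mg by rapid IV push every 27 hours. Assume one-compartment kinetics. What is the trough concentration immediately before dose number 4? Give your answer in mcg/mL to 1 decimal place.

0.5 mcg/mL

f = (1/2)^(τ/t½) = (1/2)^(27/38) ≈ 0.6111.
C₀ = D/Vd = 71/157 ≈ 0.452 mcg/mL.
Before the 4th dose, 3 doses have been given. Superposition: Cmin = C₀·(f + f² + … + f^3).
≈ 0.452 × (0.6111 + 0.3734 + 0.2282) ≈ 0.452 × 1.2127 ≈ 0.548 mcg/mL.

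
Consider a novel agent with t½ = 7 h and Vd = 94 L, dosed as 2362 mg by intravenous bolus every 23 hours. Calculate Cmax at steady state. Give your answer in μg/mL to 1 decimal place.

τ/t½ = 23/7 ≈ 3.2857, so fraction remaining f = (1/2)^(23/7) ≈ 0.1025.
Accumulation ratio R = 1/(1 − f) ≈ 1/0.8975 ≈ 1.1142.
Single-dose peak C₀ = D/Vd = 2362/94 ≈ 25.128 μg/mL.
Steady-state peak Cmax,ss = C₀·R ≈ 25.128 × 1.1142 ≈ 27.998 μg/mL.

28.0 μg/mL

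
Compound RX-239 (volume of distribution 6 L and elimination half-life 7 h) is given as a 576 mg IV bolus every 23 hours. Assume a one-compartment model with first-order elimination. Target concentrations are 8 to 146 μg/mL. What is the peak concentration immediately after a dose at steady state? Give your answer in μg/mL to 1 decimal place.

107.0 μg/mL

Over one 23-h interval, 23/7 ≈ 3.2857 half-lives elapse, leaving f ≈ 0.1025 of each dose.
At steady state, accumulation factor R = 1/(1 − e^(−kτ)) ≈ 1.1142.
Each bolus raises the concentration by D/Vd = 576/6 ≈ 96.000 μg/mL.
Steady-state peak Cmax,ss = C₀·R ≈ 96.000 × 1.1142 ≈ 106.963 μg/mL.
Peak 107.0 μg/mL vs MTC 146 μg/mL: below toxic threshold.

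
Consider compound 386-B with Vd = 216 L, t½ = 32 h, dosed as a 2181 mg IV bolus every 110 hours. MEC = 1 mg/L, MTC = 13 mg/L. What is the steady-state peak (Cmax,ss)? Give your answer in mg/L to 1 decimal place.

11.1 mg/L

k = ln2/t½ = ln2/32 ≈ 0.021661 h⁻¹; fraction remaining f = e^(−kτ) = e^(−0.021661×110) ≈ 0.0923.
Accumulation ratio R = 1/(1 − f) ≈ 1/0.9077 ≈ 1.1017.
Single-dose peak C₀ = D/Vd = 2181/216 ≈ 10.097 mg/L.
Steady-state peak Cmax,ss = C₀·R ≈ 10.097 × 1.1017 ≈ 11.124 mg/L.
Peak 11.1 mg/L vs MTC 13 mg/L: below toxic threshold.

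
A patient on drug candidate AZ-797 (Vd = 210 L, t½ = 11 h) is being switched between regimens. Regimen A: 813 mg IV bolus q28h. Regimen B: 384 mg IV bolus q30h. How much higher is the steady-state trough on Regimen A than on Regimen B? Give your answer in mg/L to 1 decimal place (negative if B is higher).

Regimen A: f = (1/2)^(28/11) ≈ 0.1713; Cmin,ss = (813/210)·f/(1−f) ≈ 0.800 mg/L.
Regimen B: f = (1/2)^(30/11) ≈ 0.1510; Cmin,ss = (384/210)·f/(1−f) ≈ 0.325 mg/L.
Difference ≈ 0.800 − 0.325 ≈ 0.475 mg/L.

0.5 mg/L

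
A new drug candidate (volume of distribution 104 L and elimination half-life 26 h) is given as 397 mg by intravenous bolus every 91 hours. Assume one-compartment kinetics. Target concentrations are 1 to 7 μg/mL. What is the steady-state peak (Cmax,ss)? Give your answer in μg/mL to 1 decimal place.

Over one 91-h interval, 91/26 ≈ 3.5 half-lives elapse, leaving f ≈ 0.0884 of each dose.
Accumulation ratio R = 1/(1 − f) ≈ 1/0.9116 ≈ 1.0970.
Single-dose peak C₀ = D/Vd = 397/104 ≈ 3.817 μg/mL.
Cmax,ss = C₀/(1 − f) ≈ 3.817/0.9116 ≈ 4.187 μg/mL.
Peak 4.2 μg/mL vs MTC 7 μg/mL: below toxic threshold.

4.2 μg/mL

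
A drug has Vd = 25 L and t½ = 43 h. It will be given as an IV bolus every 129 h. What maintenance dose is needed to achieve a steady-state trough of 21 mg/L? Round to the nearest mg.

τ/t½ = 129/43 ≈ 3, so f = (1/2)^(129/43) ≈ 0.125000.
Cmin,ss = (D/Vd)·f/(1−f), so D = Cmin,ss·Vd·(1−f)/f.
D = 21 × 25 × (1−f)/f ≈ 21 × 25 × 7.00000 ≈ 3675.00 mg.

3675 mg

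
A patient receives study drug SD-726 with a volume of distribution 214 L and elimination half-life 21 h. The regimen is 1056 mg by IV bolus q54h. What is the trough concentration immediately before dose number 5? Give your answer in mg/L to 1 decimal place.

f = (1/2)^(τ/t½) = (1/2)^(54/21) ≈ 0.1682.
C₀ = D/Vd = 1056/214 ≈ 4.935 mg/L.
Before the 5th dose, 4 doses have been given. Superposition: Cmin = C₀·(f + f² + … + f^4).
≈ 4.935 × (0.1682 + 0.0283 + 0.0048 + 0.0008) ≈ 4.935 × 0.2021 ≈ 0.997 mg/L.

1.0 mg/L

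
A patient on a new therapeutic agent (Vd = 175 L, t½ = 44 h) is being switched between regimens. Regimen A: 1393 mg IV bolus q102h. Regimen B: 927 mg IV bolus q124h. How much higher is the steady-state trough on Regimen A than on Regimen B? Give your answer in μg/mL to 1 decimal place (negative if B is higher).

1.1 μg/mL

Regimen A: f = (1/2)^(102/44) ≈ 0.2005; Cmin,ss = (1393/175)·f/(1−f) ≈ 1.996 μg/mL.
Regimen B: f = (1/2)^(124/44) ≈ 0.1418; Cmin,ss = (927/175)·f/(1−f) ≈ 0.875 μg/mL.
Difference ≈ 1.996 − 0.875 ≈ 1.121 μg/mL.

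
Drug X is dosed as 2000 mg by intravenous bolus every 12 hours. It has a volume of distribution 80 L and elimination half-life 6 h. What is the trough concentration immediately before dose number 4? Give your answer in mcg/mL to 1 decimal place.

8.2 mcg/mL

f = (1/2)^(τ/t½) = (1/2)^(12/6) ≈ 0.2500.
C₀ = D/Vd = 2000/80 ≈ 25.000 mcg/mL.
Before the 4th dose, 3 doses have been given. Superposition: Cmin = C₀·(f + f² + … + f^3).
≈ 25.000 × (0.2500 + 0.0625 + 0.0156) ≈ 25.000 × 0.3281 ≈ 8.203 mcg/mL.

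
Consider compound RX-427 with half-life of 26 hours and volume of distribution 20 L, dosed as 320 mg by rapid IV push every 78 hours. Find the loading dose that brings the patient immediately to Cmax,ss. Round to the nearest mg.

366 mg

f = (1/2)^(78/26) ≈ 0.125000; accumulation ratio R = 1/(1−f) ≈ 1.14286.
Loading dose to hit Cmax,ss on first dose: D_load = D_maint·R ≈ 320 × 1.14286 ≈ 365.72 mg.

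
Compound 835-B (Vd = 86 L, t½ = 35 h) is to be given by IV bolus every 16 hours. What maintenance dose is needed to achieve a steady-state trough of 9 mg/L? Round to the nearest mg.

289 mg

τ/t½ = 16/35 ≈ 0.45714, so f = (1/2)^(16/35) ≈ 0.728427.
Cmin,ss = (D/Vd)·f/(1−f), so D = Cmin,ss·Vd·(1−f)/f.
D = 9 × 86 × (1−f)/f ≈ 9 × 86 × 0.37282 ≈ 288.56 mg.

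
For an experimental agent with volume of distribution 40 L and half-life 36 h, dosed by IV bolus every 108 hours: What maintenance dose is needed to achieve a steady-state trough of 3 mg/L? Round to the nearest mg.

840 mg

τ/t½ = 108/36 ≈ 3, so f = (1/2)^(108/36) ≈ 0.125000.
Cmin,ss = (D/Vd)·f/(1−f), so D = Cmin,ss·Vd·(1−f)/f.
D = 3 × 40 × (1−f)/f ≈ 3 × 40 × 7.00000 ≈ 840.00 mg.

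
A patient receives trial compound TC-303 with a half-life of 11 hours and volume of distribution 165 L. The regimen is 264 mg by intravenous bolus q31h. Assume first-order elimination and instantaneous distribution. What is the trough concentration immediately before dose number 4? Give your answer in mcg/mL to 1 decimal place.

f = (1/2)^(τ/t½) = (1/2)^(31/11) ≈ 0.1418.
C₀ = D/Vd = 264/165 ≈ 1.600 mcg/mL.
Before the 4th dose, 3 doses have been given. Superposition: Cmin = C₀·(f + f² + … + f^3).
≈ 1.600 × (0.1418 + 0.0201 + 0.0029) ≈ 1.600 × 0.1648 ≈ 0.264 mcg/mL.

0.3 mcg/mL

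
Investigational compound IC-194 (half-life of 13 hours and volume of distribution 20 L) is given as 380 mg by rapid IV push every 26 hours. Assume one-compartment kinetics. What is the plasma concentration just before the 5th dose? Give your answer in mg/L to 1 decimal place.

f = (1/2)^(τ/t½) = (1/2)^(26/13) ≈ 0.2500.
C₀ = D/Vd = 380/20 ≈ 19.000 mg/L.
Before the 5th dose, 4 doses have been given. Superposition: Cmin = C₀·(f + f² + … + f^4).
≈ 19.000 × (0.2500 + 0.0625 + 0.0156 + 0.0039) ≈ 19.000 × 0.3320 ≈ 6.308 mg/L.

6.3 mg/L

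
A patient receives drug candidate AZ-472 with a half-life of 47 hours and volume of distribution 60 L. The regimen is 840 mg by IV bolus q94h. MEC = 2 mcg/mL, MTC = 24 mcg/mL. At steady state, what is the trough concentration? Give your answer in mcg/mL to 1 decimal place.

4.7 mcg/mL

τ = 94 h = 2 half-lives, so f = (1/2)^2 = 0.25.
At steady state, R = 1/(1 − 0.25) = 4/3.
Single-dose peak C₀ = D/Vd = 840/60 = 14 mcg/mL.
Steady-state peak Cmax,ss = C₀·R = 14 × 4/3 ≈ 18.667 mcg/mL.
Steady-state trough Cmin,ss = Cmax,ss·f ≈ 18.667 × 0.25 ≈ 4.667 mcg/mL.
Trough 4.7 mcg/mL vs MEC 2 mcg/mL: adequate.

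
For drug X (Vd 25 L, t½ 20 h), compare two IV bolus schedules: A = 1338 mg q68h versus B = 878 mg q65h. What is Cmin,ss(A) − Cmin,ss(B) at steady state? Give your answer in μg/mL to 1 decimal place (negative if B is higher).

1.5 μg/mL

Regimen A: f = (1/2)^(68/20) ≈ 0.0947; Cmin,ss = (1338/25)·f/(1−f) ≈ 5.599 μg/mL.
Regimen B: f = (1/2)^(65/20) ≈ 0.1051; Cmin,ss = (878/25)·f/(1−f) ≈ 4.125 μg/mL.
Difference ≈ 5.599 − 4.125 ≈ 1.474 μg/mL.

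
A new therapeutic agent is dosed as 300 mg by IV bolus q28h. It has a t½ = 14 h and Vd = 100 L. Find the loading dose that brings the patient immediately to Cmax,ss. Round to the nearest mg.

400 mg

f = (1/2)^(28/14) ≈ 0.250000; accumulation ratio R = 1/(1−f) ≈ 1.33333.
Loading dose to hit Cmax,ss on first dose: D_load = D_maint·R ≈ 300 × 1.33333 ≈ 400.00 mg.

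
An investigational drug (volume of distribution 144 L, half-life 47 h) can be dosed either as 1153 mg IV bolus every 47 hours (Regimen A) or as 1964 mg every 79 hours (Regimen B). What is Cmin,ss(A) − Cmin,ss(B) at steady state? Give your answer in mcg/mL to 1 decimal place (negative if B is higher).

Regimen A: f = (1/2)^(47/47) ≈ 0.5000; Cmin,ss = (1153/144)·f/(1−f) ≈ 8.007 mcg/mL.
Regimen B: f = (1/2)^(79/47) ≈ 0.3119; Cmin,ss = (1964/144)·f/(1−f) ≈ 6.182 mcg/mL.
Difference ≈ 8.007 − 6.182 ≈ 1.825 mcg/mL.

1.8 mcg/mL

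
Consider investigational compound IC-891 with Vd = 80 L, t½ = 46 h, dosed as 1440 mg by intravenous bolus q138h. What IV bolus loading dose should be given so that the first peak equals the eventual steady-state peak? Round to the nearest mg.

f = (1/2)^(138/46) ≈ 0.125000; accumulation ratio R = 1/(1−f) ≈ 1.14286.
Loading dose to hit Cmax,ss on first dose: D_load = D_maint·R ≈ 1440 × 1.14286 ≈ 1645.72 mg.

1646 mg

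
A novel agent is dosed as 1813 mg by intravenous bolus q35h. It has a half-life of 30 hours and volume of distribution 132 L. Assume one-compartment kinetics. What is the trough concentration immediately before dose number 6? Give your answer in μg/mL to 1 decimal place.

10.8 μg/mL

f = (1/2)^(τ/t½) = (1/2)^(35/30) ≈ 0.4454.
C₀ = D/Vd = 1813/132 ≈ 13.735 μg/mL.
Before the 6th dose, 5 doses have been given. Superposition: Cmin = C₀·(f + f² + … + f^5).
≈ 13.735 × (0.4454 + 0.1984 + 0.0884 + 0.0394 + 0.0175) ≈ 13.735 × 0.7891 ≈ 10.838 μg/mL.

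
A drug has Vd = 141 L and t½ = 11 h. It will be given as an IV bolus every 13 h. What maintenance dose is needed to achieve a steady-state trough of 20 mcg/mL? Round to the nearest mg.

τ/t½ = 13/11 ≈ 1.1818, so f = (1/2)^(13/11) ≈ 0.440796.
Cmin,ss = (D/Vd)·f/(1−f), so D = Cmin,ss·Vd·(1−f)/f.
D = 20 × 141 × (1−f)/f ≈ 20 × 141 × 1.26862 ≈ 3577.51 mg.

3578 mg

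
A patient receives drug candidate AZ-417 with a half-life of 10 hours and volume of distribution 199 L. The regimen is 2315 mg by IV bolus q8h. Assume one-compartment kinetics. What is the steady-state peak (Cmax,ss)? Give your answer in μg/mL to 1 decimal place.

k = ln2/t½ = ln2/10 ≈ 0.069315 h⁻¹; fraction remaining f = e^(−kτ) = e^(−0.069315×8) ≈ 0.5743.
Accumulation ratio R = 1/(1 − f) ≈ 1/0.4257 ≈ 2.3491.
Each bolus raises the concentration by D/Vd = 2315/199 ≈ 11.633 μg/mL.
Cmax,ss = C₀/(1 − f) ≈ 11.633/0.4257 ≈ 27.327 μg/mL.

27.3 μg/mL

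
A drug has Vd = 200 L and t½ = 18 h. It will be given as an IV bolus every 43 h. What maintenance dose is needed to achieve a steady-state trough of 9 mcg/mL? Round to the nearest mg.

τ/t½ = 43/18 ≈ 2.3889, so f = (1/2)^(43/18) ≈ 0.190929.
Cmin,ss = (D/Vd)·f/(1−f), so D = Cmin,ss·Vd·(1−f)/f.
D = 9 × 200 × (1−f)/f ≈ 9 × 200 × 4.23755 ≈ 7627.59 mg.

7628 mg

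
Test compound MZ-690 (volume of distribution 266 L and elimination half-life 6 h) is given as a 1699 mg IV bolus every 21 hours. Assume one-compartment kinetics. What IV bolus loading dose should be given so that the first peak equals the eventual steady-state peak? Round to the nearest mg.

f = (1/2)^(21/6) ≈ 0.088388; accumulation ratio R = 1/(1−f) ≈ 1.09696.
Loading dose to hit Cmax,ss on first dose: D_load = D_maint·R ≈ 1699 × 1.09696 ≈ 1863.74 mg.

1864 mg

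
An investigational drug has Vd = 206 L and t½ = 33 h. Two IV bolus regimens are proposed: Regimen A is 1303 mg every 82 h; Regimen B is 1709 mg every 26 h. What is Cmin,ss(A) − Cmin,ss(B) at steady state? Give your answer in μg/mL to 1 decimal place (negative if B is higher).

Regimen A: f = (1/2)^(82/33) ≈ 0.1786; Cmin,ss = (1303/206)·f/(1−f) ≈ 1.375 μg/mL.
Regimen B: f = (1/2)^(26/33) ≈ 0.5792; Cmin,ss = (1709/206)·f/(1−f) ≈ 11.419 μg/mL.
Difference ≈ 1.375 − 11.419 ≈ -10.044 μg/mL.

-10.0 μg/mL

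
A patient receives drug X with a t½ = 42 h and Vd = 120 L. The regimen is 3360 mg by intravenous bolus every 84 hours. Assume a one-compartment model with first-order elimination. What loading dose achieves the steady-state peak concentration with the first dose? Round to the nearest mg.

f = (1/2)^(84/42) ≈ 0.250000; accumulation ratio R = 1/(1−f) ≈ 1.33333.
Loading dose to hit Cmax,ss on first dose: D_load = D_maint·R ≈ 3360 × 1.33333 ≈ 4479.99 mg.

4480 mg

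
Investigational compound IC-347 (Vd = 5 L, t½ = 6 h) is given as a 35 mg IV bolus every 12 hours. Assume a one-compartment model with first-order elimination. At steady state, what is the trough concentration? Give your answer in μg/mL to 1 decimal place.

2.3 μg/mL

τ = 12 h = 2 half-lives, so f = (1/2)^2 = 0.25.
At steady state, R = 1/(1 − 0.25) = 4/3.
Single-dose peak C₀ = D/Vd = 35/5 = 7 μg/mL.
Steady-state peak Cmax,ss = C₀·R = 7 × 4/3 ≈ 9.333 μg/mL.
Steady-state trough Cmin,ss = Cmax,ss·f ≈ 9.333 × 0.25 ≈ 2.333 μg/mL.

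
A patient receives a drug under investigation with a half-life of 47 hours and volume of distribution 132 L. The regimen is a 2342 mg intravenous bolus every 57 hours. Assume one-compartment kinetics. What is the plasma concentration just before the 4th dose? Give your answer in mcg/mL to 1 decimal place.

12.4 mcg/mL

f = (1/2)^(τ/t½) = (1/2)^(57/47) ≈ 0.4314.
C₀ = D/Vd = 2342/132 ≈ 17.742 mcg/mL.
Before the 4th dose, 3 doses have been given. Superposition: Cmin = C₀·(f + f² + … + f^3).
≈ 17.742 × (0.4314 + 0.1861 + 0.0803) ≈ 17.742 × 0.6978 ≈ 12.380 mcg/mL.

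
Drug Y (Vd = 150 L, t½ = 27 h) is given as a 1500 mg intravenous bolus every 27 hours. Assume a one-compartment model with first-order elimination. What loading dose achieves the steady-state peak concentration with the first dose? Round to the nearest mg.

3000 mg

f = (1/2)^(27/27) ≈ 0.500000; accumulation ratio R = 1/(1−f) ≈ 2.00000.
Loading dose to hit Cmax,ss on first dose: D_load = D_maint·R ≈ 1500 × 2.00000 ≈ 3000.00 mg.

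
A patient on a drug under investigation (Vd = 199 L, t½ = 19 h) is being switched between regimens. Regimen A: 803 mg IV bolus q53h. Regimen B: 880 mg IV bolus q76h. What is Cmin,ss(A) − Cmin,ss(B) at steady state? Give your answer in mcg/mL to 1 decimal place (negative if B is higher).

Regimen A: f = (1/2)^(53/19) ≈ 0.1446; Cmin,ss = (803/199)·f/(1−f) ≈ 0.682 mcg/mL.
Regimen B: f = (1/2)^(76/19) ≈ 0.0625; Cmin,ss = (880/199)·f/(1−f) ≈ 0.295 mcg/mL.
Difference ≈ 0.682 − 0.295 ≈ 0.387 mcg/mL.

0.4 mcg/mL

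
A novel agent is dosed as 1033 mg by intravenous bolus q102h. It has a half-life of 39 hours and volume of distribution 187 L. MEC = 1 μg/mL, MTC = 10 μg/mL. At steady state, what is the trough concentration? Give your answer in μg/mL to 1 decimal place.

1.1 μg/mL

τ/t½ = 102/39 ≈ 2.6154, so fraction remaining f = (1/2)^(102/39) ≈ 0.1632.
Accumulation ratio R = 1/(1 − f) ≈ 1/0.8368 ≈ 1.1950.
Each bolus raises the concentration by D/Vd = 1033/187 ≈ 5.524 μg/mL.
Cmax,ss = C₀/(1 − f) ≈ 5.524/0.8368 ≈ 6.601 μg/mL.
Steady-state trough Cmin,ss = Cmax,ss·f ≈ 6.601 × 0.1632 ≈ 1.077 μg/mL.
Trough 1.1 μg/mL vs MEC 1 μg/mL: adequate.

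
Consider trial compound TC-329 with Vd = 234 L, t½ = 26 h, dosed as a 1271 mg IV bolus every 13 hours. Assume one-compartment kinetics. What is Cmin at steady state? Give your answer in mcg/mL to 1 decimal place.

13.1 mcg/mL

Over one 13-h interval, 13/26 ≈ 0.5 half-lives elapse, leaving f ≈ 0.7071 of each dose.
At steady state, accumulation factor R = 1/(1 − e^(−kτ)) ≈ 3.4141.
Each bolus raises the concentration by D/Vd = 1271/234 ≈ 5.432 mcg/mL.
Cmax,ss = C₀/(1 − f) ≈ 5.432/0.2929 ≈ 18.546 mcg/mL.
One interval later, Cmin,ss = Cmax,ss·e^(−kτ) ≈ 18.546 × 0.7071 ≈ 13.114 mcg/mL.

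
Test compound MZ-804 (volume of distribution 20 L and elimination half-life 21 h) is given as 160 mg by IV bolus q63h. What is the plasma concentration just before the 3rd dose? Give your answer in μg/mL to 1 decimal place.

f = (1/2)^(τ/t½) = (1/2)^(63/21) ≈ 0.1250.
C₀ = D/Vd = 160/20 ≈ 8.000 μg/mL.
Before the 3rd dose, 2 doses have been given. Superposition: Cmin = C₀·(f + f²).
≈ 8.000 × (0.1250 + 0.0156) ≈ 8.000 × 0.1406 ≈ 1.125 μg/mL.

1.1 μg/mL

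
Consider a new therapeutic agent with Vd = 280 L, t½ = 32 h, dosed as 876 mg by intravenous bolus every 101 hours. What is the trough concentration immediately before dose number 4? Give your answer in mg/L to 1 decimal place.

f = (1/2)^(τ/t½) = (1/2)^(101/32) ≈ 0.1122.
C₀ = D/Vd = 876/280 ≈ 3.129 mg/L.
Before the 4th dose, 3 doses have been given. Superposition: Cmin = C₀·(f + f² + … + f^3).
≈ 3.129 × (0.1122 + 0.0126 + 0.0014) ≈ 3.129 × 0.1262 ≈ 0.395 mg/L.

0.4 mg/L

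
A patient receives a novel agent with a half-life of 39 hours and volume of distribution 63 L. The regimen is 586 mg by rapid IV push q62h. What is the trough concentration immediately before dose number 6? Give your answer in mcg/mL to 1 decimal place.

f = (1/2)^(τ/t½) = (1/2)^(62/39) ≈ 0.3322.
C₀ = D/Vd = 586/63 ≈ 9.302 mcg/mL.
Before the 6th dose, 5 doses have been given. Superposition: Cmin = C₀·(f + f² + … + f^5).
≈ 9.302 × (0.3322 + 0.1104 + 0.0367 + 0.0122 + 0.0040) ≈ 9.302 × 0.4955 ≈ 4.609 mcg/mL.

4.6 mcg/mL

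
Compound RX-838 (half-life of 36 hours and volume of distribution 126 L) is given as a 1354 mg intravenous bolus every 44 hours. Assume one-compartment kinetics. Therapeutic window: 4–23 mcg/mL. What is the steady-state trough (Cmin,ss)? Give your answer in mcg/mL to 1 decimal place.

8.1 mcg/mL

Over one 44-h interval, 44/36 ≈ 1.2222 half-lives elapse, leaving f ≈ 0.4286 of each dose.
At steady state, accumulation factor R = 1/(1 − e^(−kτ)) ≈ 1.7501.
Single-dose peak C₀ = D/Vd = 1354/126 ≈ 10.746 mcg/mL.
Steady-state peak Cmax,ss = C₀·R ≈ 10.746 × 1.7501 ≈ 18.807 mcg/mL.
Steady-state trough Cmin,ss = Cmax,ss·f ≈ 18.807 × 0.4286 ≈ 8.061 mcg/mL.
Trough 8.1 mcg/mL vs MEC 4 mcg/mL: adequate.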